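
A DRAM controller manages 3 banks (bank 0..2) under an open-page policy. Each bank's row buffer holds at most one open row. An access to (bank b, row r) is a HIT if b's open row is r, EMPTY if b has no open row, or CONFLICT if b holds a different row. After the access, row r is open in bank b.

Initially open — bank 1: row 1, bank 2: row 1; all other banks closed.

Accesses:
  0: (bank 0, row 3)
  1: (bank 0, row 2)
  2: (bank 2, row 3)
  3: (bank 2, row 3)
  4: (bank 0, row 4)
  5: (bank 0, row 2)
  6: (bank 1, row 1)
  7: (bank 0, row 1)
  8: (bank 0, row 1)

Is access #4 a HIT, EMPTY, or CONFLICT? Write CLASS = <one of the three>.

CLASS = CONFLICT

#0 (0,3) E
#1 (0,2) C  (was 3)
#2 (2,3) C  (was 1)
#3 (2,3) H  (was 3)
#4 (0,4) C  (was 2)
#5 (0,2) C  (was 4)
#6 (1,1) H  (was 1)
#7 (0,1) C  (was 2)
#8 (0,1) H  (was 1)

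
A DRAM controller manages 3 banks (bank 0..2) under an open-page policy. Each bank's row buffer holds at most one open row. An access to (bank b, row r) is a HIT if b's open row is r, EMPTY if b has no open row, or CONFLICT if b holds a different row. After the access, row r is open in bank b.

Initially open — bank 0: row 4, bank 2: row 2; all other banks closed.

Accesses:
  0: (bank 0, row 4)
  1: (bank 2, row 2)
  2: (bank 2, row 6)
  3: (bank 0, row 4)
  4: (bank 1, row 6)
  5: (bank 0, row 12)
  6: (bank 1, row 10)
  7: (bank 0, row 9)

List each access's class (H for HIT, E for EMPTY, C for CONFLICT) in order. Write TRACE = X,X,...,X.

step 0: bank0 4->4 [HIT]
step 1: bank2 2->2 [HIT]
step 2: bank2 2->6 [CONFLICT]
step 3: bank0 4->4 [HIT]
step 4: bank1 None->6 [EMPTY]
step 5: bank0 4->12 [CONFLICT]
step 6: bank1 6->10 [CONFLICT]
step 7: bank0 12->9 [CONFLICT]

TRACE = H,H,C,H,E,C,C,C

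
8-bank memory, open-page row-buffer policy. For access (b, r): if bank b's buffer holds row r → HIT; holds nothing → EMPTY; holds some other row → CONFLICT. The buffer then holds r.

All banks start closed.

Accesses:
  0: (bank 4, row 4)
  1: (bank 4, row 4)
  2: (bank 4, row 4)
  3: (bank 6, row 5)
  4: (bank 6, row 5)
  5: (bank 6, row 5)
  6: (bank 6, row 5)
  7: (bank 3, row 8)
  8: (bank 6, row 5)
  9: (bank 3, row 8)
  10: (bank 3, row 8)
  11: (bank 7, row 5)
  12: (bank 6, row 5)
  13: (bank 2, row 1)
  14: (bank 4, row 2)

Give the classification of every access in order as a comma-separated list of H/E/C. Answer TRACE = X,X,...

0: bank 4 row 4 — prev None → EMPTY
1: bank 4 row 4 — prev 4 → HIT
2: bank 4 row 4 — prev 4 → HIT
3: bank 6 row 5 — prev None → EMPTY
4: bank 6 row 5 — prev 5 → HIT
5: bank 6 row 5 — prev 5 → HIT
6: bank 6 row 5 — prev 5 → HIT
7: bank 3 row 8 — prev None → EMPTY
8: bank 6 row 5 — prev 5 → HIT
9: bank 3 row 8 — prev 8 → HIT
10: bank 3 row 8 — prev 8 → HIT
11: bank 7 row 5 — prev None → EMPTY
12: bank 6 row 5 — prev 5 → HIT
13: bank 2 row 1 — prev None → EMPTY
14: bank 4 row 2 — prev 4 → CONFLICT

TRACE = E,H,H,E,H,H,H,E,H,H,H,E,H,E,C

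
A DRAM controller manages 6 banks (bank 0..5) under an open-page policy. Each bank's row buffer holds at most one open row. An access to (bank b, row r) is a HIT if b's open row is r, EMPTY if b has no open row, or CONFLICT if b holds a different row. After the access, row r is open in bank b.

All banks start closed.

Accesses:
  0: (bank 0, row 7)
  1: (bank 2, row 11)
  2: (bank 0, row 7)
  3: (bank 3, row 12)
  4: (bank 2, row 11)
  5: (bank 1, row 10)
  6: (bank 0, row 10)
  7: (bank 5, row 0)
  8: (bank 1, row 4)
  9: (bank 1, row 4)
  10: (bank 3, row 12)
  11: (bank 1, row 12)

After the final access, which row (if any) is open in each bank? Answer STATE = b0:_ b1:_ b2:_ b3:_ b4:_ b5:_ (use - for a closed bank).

0: bank 0 row 7 — prev None → EMPTY
1: bank 2 row 11 — prev None → EMPTY
2: bank 0 row 7 — prev 7 → HIT
3: bank 3 row 12 — prev None → EMPTY
4: bank 2 row 11 — prev 11 → HIT
5: bank 1 row 10 — prev None → EMPTY
6: bank 0 row 10 — prev 7 → CONFLICT
7: bank 5 row 0 — prev None → EMPTY
8: bank 1 row 4 — prev 10 → CONFLICT
9: bank 1 row 4 — prev 4 → HIT
10: bank 3 row 12 — prev 12 → HIT
11: bank 1 row 12 — prev 4 → CONFLICT

STATE = b0:10 b1:12 b2:11 b3:12 b4:- b5:0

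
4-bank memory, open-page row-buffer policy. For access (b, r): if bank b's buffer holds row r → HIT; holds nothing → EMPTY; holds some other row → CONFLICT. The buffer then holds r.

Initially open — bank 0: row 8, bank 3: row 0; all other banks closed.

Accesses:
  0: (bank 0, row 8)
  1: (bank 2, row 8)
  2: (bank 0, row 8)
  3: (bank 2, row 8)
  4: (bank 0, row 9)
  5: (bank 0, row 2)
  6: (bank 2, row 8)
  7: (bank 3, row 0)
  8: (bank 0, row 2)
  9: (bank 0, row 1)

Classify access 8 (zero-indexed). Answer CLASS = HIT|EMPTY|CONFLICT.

step 0: bank0 8->8 [HIT]
step 1: bank2 None->8 [EMPTY]
step 2: bank0 8->8 [HIT]
step 3: bank2 8->8 [HIT]
step 4: bank0 8->9 [CONFLICT]
step 5: bank0 9->2 [CONFLICT]
step 6: bank2 8->8 [HIT]
step 7: bank3 0->0 [HIT]
step 8: bank0 2->2 [HIT]
step 9: bank0 2->1 [CONFLICT]

CLASS = HIT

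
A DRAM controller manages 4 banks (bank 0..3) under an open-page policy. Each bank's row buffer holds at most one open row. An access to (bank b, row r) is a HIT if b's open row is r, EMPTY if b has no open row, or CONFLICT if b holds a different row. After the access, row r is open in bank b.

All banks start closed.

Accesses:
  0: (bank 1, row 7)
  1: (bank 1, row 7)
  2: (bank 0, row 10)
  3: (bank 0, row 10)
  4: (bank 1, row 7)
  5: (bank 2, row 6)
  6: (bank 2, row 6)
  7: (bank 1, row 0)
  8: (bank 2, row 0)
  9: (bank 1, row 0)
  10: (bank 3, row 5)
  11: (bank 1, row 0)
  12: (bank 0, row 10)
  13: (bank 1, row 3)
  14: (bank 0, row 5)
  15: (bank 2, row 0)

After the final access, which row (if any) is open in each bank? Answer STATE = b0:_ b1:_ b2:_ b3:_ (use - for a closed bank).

STATE = b0:5 b1:3 b2:0 b3:5

0: bank 1 row 7 — prev None → EMPTY
1: bank 1 row 7 — prev 7 → HIT
2: bank 0 row 10 — prev None → EMPTY
3: bank 0 row 10 — prev 10 → HIT
4: bank 1 row 7 — prev 7 → HIT
5: bank 2 row 6 — prev None → EMPTY
6: bank 2 row 6 — prev 6 → HIT
7: bank 1 row 0 — prev 7 → CONFLICT
8: bank 2 row 0 — prev 6 → CONFLICT
9: bank 1 row 0 — prev 0 → HIT
10: bank 3 row 5 — prev None → EMPTY
11: bank 1 row 0 — prev 0 → HIT
12: bank 0 row 10 — prev 10 → HIT
13: bank 1 row 3 — prev 0 → CONFLICT
14: bank 0 row 5 — prev 10 → CONFLICT
15: bank 2 row 0 — prev 0 → HIT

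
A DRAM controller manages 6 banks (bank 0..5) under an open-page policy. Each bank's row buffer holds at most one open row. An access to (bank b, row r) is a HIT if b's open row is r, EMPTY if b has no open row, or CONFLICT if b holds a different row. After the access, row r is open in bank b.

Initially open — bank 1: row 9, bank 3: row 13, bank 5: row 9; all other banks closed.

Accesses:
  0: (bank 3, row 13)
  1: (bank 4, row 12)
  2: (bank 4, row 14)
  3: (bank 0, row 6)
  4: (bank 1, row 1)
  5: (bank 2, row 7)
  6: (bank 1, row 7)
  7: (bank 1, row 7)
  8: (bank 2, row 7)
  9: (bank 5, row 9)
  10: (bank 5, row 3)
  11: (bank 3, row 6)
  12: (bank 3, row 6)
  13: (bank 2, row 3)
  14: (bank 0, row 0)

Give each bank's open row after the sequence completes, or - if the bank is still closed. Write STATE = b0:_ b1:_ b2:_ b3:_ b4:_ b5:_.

#0 (3,13) H  (was 13)
#1 (4,12) E
#2 (4,14) C  (was 12)
#3 (0,6) E
#4 (1,1) C  (was 9)
#5 (2,7) E
#6 (1,7) C  (was 1)
#7 (1,7) H  (was 7)
#8 (2,7) H  (was 7)
#9 (5,9) H  (was 9)
#10 (5,3) C  (was 9)
#11 (3,6) C  (was 13)
#12 (3,6) H  (was 6)
#13 (2,3) C  (was 7)
#14 (0,0) C  (was 6)

STATE = b0:0 b1:7 b2:3 b3:6 b4:14 b5:3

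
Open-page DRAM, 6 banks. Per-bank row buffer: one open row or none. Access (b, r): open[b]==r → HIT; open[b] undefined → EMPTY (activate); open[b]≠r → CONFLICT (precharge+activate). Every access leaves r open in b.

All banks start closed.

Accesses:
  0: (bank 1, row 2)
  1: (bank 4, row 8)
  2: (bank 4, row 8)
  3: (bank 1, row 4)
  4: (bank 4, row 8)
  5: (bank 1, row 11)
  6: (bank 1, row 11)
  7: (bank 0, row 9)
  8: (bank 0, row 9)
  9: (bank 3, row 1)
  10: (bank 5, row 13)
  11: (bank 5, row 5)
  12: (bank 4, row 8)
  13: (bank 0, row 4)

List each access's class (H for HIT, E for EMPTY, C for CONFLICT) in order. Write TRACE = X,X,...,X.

TRACE = E,E,H,C,H,C,H,E,H,E,E,C,H,C

step 0: bank1 None->2 [EMPTY]
step 1: bank4 None->8 [EMPTY]
step 2: bank4 8->8 [HIT]
step 3: bank1 2->4 [CONFLICT]
step 4: bank4 8->8 [HIT]
step 5: bank1 4->11 [CONFLICT]
step 6: bank1 11->11 [HIT]
step 7: bank0 None->9 [EMPTY]
step 8: bank0 9->9 [HIT]
step 9: bank3 None->1 [EMPTY]
step 10: bank5 None->13 [EMPTY]
step 11: bank5 13->5 [CONFLICT]
step 12: bank4 8->8 [HIT]
step 13: bank0 9->4 [CONFLICT]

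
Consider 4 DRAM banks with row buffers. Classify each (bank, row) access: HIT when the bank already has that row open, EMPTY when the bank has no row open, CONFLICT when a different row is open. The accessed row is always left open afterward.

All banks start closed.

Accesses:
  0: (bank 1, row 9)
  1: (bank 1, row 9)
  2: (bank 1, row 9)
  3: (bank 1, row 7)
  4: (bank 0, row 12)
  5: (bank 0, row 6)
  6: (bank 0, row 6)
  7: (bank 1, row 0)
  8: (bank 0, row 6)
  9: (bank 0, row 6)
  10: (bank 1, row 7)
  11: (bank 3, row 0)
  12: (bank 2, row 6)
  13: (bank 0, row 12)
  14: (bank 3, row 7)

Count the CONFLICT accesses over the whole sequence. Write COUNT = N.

#0 (1,9) E
#1 (1,9) H  (was 9)
#2 (1,9) H  (was 9)
#3 (1,7) C  (was 9)
#4 (0,12) E
#5 (0,6) C  (was 12)
#6 (0,6) H  (was 6)
#7 (1,0) C  (was 7)
#8 (0,6) H  (was 6)
#9 (0,6) H  (was 6)
#10 (1,7) C  (was 0)
#11 (3,0) E
#12 (2,6) E
#13 (0,12) C  (was 6)
#14 (3,7) C  (was 0)

COUNT = 6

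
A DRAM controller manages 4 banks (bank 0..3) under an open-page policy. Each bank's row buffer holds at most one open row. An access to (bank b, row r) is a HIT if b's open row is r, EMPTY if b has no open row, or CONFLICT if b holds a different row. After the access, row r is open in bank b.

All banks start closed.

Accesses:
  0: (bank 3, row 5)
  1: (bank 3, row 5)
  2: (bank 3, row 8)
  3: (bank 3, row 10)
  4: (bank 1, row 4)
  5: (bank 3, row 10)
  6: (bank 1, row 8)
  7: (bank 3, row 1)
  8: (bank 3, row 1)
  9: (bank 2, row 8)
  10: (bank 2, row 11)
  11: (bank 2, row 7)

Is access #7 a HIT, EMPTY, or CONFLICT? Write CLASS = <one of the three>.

0: bank 3 row 5 — prev None → EMPTY
1: bank 3 row 5 — prev 5 → HIT
2: bank 3 row 8 — prev 5 → CONFLICT
3: bank 3 row 10 — prev 8 → CONFLICT
4: bank 1 row 4 — prev None → EMPTY
5: bank 3 row 10 — prev 10 → HIT
6: bank 1 row 8 — prev 4 → CONFLICT
7: bank 3 row 1 — prev 10 → CONFLICT
8: bank 3 row 1 — prev 1 → HIT
9: bank 2 row 8 — prev None → EMPTY
10: bank 2 row 11 — prev 8 → CONFLICT
11: bank 2 row 7 — prev 11 → CONFLICT

CLASS = CONFLICT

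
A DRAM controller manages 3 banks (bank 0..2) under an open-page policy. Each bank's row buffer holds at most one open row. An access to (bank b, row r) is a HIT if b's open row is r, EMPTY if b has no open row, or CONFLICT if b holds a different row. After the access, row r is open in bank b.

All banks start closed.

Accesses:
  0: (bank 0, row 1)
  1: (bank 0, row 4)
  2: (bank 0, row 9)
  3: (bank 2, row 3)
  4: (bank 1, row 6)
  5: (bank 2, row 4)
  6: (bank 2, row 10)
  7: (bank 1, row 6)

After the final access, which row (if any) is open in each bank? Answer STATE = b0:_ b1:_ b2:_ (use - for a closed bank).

STATE = b0:9 b1:6 b2:10

#0 (0,1) E
#1 (0,4) C  (was 1)
#2 (0,9) C  (was 4)
#3 (2,3) E
#4 (1,6) E
#5 (2,4) C  (was 3)
#6 (2,10) C  (was 4)
#7 (1,6) H  (was 6)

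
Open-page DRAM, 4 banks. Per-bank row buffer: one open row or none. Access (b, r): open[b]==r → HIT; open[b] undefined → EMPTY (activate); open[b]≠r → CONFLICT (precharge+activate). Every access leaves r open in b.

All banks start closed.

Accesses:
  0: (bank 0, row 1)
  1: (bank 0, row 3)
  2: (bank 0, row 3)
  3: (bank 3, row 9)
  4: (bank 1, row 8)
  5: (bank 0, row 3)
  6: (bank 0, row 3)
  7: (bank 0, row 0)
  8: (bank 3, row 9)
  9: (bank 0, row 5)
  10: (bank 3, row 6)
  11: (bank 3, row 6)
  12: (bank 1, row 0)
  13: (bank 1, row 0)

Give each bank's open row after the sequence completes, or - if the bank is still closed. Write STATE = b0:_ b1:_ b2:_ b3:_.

STATE = b0:5 b1:0 b2:- b3:6

#0 (0,1) E
#1 (0,3) C  (was 1)
#2 (0,3) H  (was 3)
#3 (3,9) E
#4 (1,8) E
#5 (0,3) H  (was 3)
#6 (0,3) H  (was 3)
#7 (0,0) C  (was 3)
#8 (3,9) H  (was 9)
#9 (0,5) C  (was 0)
#10 (3,6) C  (was 9)
#11 (3,6) H  (was 6)
#12 (1,0) C  (was 8)
#13 (1,0) H  (was 0)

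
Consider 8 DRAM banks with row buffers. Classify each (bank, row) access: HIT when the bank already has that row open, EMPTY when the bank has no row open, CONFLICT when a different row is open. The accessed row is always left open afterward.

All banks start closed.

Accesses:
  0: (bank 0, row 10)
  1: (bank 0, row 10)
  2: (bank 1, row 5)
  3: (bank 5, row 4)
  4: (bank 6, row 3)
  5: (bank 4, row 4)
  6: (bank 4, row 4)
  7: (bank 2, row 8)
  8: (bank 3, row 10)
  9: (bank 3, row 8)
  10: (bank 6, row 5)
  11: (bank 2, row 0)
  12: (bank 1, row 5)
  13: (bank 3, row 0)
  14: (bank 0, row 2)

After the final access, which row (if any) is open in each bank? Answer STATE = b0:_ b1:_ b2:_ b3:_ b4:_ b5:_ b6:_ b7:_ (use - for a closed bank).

STATE = b0:2 b1:5 b2:0 b3:0 b4:4 b5:4 b6:5 b7:-

step 0: bank0 None->10 [EMPTY]
step 1: bank0 10->10 [HIT]
step 2: bank1 None->5 [EMPTY]
step 3: bank5 None->4 [EMPTY]
step 4: bank6 None->3 [EMPTY]
step 5: bank4 None->4 [EMPTY]
step 6: bank4 4->4 [HIT]
step 7: bank2 None->8 [EMPTY]
step 8: bank3 None->10 [EMPTY]
step 9: bank3 10->8 [CONFLICT]
step 10: bank6 3->5 [CONFLICT]
step 11: bank2 8->0 [CONFLICT]
step 12: bank1 5->5 [HIT]
step 13: bank3 8->0 [CONFLICT]
step 14: bank0 10->2 [CONFLICT]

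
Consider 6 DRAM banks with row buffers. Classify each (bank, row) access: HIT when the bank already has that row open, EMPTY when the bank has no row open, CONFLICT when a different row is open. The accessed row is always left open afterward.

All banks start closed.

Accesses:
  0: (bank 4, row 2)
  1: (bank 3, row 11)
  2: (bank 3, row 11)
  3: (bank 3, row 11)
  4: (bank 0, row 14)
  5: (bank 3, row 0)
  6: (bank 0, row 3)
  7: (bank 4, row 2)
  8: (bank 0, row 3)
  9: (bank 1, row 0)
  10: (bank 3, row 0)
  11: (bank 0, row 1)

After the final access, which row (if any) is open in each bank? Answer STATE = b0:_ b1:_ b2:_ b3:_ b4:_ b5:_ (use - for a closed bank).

STATE = b0:1 b1:0 b2:- b3:0 b4:2 b5:-

step 0: bank4 None->2 [EMPTY]
step 1: bank3 None->11 [EMPTY]
step 2: bank3 11->11 [HIT]
step 3: bank3 11->11 [HIT]
step 4: bank0 None->14 [EMPTY]
step 5: bank3 11->0 [CONFLICT]
step 6: bank0 14->3 [CONFLICT]
step 7: bank4 2->2 [HIT]
step 8: bank0 3->3 [HIT]
step 9: bank1 None->0 [EMPTY]
step 10: bank3 0->0 [HIT]
step 11: bank0 3->1 [CONFLICT]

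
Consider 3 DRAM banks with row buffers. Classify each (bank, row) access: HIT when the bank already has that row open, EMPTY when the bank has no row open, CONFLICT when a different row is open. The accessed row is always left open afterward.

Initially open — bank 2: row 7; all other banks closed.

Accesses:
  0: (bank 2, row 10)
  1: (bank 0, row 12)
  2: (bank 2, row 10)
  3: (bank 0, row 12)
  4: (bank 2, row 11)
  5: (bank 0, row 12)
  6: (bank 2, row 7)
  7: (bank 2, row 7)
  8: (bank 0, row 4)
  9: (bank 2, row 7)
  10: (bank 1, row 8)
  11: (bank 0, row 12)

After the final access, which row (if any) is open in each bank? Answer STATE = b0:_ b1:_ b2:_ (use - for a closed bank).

STATE = b0:12 b1:8 b2:7

step 0: bank2 7->10 [CONFLICT]
step 1: bank0 None->12 [EMPTY]
step 2: bank2 10->10 [HIT]
step 3: bank0 12->12 [HIT]
step 4: bank2 10->11 [CONFLICT]
step 5: bank0 12->12 [HIT]
step 6: bank2 11->7 [CONFLICT]
step 7: bank2 7->7 [HIT]
step 8: bank0 12->4 [CONFLICT]
step 9: bank2 7->7 [HIT]
step 10: bank1 None->8 [EMPTY]
step 11: bank0 4->12 [CONFLICT]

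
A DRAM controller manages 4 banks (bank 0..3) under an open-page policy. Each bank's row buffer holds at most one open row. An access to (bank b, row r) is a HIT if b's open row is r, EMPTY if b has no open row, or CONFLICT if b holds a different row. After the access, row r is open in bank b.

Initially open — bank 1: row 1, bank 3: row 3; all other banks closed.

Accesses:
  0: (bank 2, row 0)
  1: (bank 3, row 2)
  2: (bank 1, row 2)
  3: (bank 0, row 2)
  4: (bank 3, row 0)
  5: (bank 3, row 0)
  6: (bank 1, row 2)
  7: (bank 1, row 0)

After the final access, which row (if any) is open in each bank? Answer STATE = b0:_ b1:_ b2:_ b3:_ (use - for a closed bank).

STATE = b0:2 b1:0 b2:0 b3:0

0: bank 2 row 0 — prev None → EMPTY
1: bank 3 row 2 — prev 3 → CONFLICT
2: bank 1 row 2 — prev 1 → CONFLICT
3: bank 0 row 2 — prev None → EMPTY
4: bank 3 row 0 — prev 2 → CONFLICT
5: bank 3 row 0 — prev 0 → HIT
6: bank 1 row 2 — prev 2 → HIT
7: bank 1 row 0 — prev 2 → CONFLICT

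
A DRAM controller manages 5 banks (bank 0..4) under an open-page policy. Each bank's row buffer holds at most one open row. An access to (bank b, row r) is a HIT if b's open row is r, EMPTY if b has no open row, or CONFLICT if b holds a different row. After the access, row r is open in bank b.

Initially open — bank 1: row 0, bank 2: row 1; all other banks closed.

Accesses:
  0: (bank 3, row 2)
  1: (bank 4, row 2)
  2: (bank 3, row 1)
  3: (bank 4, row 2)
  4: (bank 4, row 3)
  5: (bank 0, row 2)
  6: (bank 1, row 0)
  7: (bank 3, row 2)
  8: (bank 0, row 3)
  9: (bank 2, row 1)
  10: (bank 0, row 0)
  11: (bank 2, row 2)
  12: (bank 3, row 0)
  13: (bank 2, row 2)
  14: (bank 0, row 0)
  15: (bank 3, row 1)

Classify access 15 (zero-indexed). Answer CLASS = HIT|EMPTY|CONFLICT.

CLASS = CONFLICT

#0 (3,2) E
#1 (4,2) E
#2 (3,1) C  (was 2)
#3 (4,2) H  (was 2)
#4 (4,3) C  (was 2)
#5 (0,2) E
#6 (1,0) H  (was 0)
#7 (3,2) C  (was 1)
#8 (0,3) C  (was 2)
#9 (2,1) H  (was 1)
#10 (0,0) C  (was 3)
#11 (2,2) C  (was 1)
#12 (3,0) C  (was 2)
#13 (2,2) H  (was 2)
#14 (0,0) H  (was 0)
#15 (3,1) C  (was 0)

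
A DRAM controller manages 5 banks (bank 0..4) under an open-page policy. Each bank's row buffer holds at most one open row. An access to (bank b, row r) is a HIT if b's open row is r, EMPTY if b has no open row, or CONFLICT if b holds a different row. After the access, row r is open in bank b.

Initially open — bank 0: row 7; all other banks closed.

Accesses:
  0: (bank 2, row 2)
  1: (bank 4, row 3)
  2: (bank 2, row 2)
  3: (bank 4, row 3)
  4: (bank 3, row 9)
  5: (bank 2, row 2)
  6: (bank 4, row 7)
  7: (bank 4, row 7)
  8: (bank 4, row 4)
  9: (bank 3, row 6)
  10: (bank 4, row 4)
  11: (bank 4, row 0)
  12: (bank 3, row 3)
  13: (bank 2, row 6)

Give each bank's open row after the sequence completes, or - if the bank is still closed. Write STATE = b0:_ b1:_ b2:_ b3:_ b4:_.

STATE = b0:7 b1:- b2:6 b3:3 b4:0

#0 (2,2) E
#1 (4,3) E
#2 (2,2) H  (was 2)
#3 (4,3) H  (was 3)
#4 (3,9) E
#5 (2,2) H  (was 2)
#6 (4,7) C  (was 3)
#7 (4,7) H  (was 7)
#8 (4,4) C  (was 7)
#9 (3,6) C  (was 9)
#10 (4,4) H  (was 4)
#11 (4,0) C  (was 4)
#12 (3,3) C  (was 6)
#13 (2,6) C  (was 2)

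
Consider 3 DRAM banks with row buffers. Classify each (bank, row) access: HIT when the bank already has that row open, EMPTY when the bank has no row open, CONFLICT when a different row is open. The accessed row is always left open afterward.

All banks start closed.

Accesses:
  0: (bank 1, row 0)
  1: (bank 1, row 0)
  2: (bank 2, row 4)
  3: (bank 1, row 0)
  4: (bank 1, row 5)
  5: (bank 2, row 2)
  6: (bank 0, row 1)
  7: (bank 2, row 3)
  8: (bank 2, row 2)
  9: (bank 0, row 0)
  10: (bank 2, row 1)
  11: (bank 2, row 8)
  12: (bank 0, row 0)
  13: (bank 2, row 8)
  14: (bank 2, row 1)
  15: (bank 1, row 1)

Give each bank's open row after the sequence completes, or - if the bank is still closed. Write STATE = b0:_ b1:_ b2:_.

  [0] b1 r0: no row ⇒ E
  [1] b1 r0: had r0 ⇒ H
  [2] b2 r4: no row ⇒ E
  [3] b1 r0: had r0 ⇒ H
  [4] b1 r5: had r0 ⇒ C
  [5] b2 r2: had r4 ⇒ C
  [6] b0 r1: no row ⇒ E
  [7] b2 r3: had r2 ⇒ C
  [8] b2 r2: had r3 ⇒ C
  [9] b0 r0: had r1 ⇒ C
  [10] b2 r1: had r2 ⇒ C
  [11] b2 r8: had r1 ⇒ C
  [12] b0 r0: had r0 ⇒ H
  [13] b2 r8: had r8 ⇒ H
  [14] b2 r1: had r8 ⇒ C
  [15] b1 r1: had r5 ⇒ C

STATE = b0:0 b1:1 b2:1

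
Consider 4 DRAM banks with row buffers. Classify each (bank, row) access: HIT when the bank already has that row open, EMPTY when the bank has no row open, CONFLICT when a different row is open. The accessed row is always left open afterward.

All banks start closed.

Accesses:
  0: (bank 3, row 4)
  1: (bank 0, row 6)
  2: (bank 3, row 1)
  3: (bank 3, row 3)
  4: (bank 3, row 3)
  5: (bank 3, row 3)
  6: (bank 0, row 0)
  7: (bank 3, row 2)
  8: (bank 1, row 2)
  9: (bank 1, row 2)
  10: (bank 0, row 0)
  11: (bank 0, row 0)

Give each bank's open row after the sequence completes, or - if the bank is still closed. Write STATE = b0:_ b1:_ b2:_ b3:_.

STATE = b0:0 b1:2 b2:- b3:2

step 0: bank3 None->4 [EMPTY]
step 1: bank0 None->6 [EMPTY]
step 2: bank3 4->1 [CONFLICT]
step 3: bank3 1->3 [CONFLICT]
step 4: bank3 3->3 [HIT]
step 5: bank3 3->3 [HIT]
step 6: bank0 6->0 [CONFLICT]
step 7: bank3 3->2 [CONFLICT]
step 8: bank1 None->2 [EMPTY]
step 9: bank1 2->2 [HIT]
step 10: bank0 0->0 [HIT]
step 11: bank0 0->0 [HIT]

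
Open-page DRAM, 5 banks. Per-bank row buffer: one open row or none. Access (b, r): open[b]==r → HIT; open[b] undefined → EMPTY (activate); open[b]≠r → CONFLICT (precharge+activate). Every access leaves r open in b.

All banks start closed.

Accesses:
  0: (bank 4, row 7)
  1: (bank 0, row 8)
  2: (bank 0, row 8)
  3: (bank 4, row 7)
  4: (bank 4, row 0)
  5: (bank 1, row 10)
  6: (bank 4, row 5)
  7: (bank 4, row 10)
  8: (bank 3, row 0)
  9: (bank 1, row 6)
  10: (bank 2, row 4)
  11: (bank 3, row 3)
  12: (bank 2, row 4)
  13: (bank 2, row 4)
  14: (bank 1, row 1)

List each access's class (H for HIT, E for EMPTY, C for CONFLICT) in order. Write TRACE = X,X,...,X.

0: bank 4 row 7 — prev None → EMPTY
1: bank 0 row 8 — prev None → EMPTY
2: bank 0 row 8 — prev 8 → HIT
3: bank 4 row 7 — prev 7 → HIT
4: bank 4 row 0 — prev 7 → CONFLICT
5: bank 1 row 10 — prev None → EMPTY
6: bank 4 row 5 — prev 0 → CONFLICT
7: bank 4 row 10 — prev 5 → CONFLICT
8: bank 3 row 0 — prev None → EMPTY
9: bank 1 row 6 — prev 10 → CONFLICT
10: bank 2 row 4 — prev None → EMPTY
11: bank 3 row 3 — prev 0 → CONFLICT
12: bank 2 row 4 — prev 4 → HIT
13: bank 2 row 4 — prev 4 → HIT
14: bank 1 row 1 — prev 6 → CONFLICT

TRACE = E,E,H,H,C,E,C,C,E,C,E,C,H,H,C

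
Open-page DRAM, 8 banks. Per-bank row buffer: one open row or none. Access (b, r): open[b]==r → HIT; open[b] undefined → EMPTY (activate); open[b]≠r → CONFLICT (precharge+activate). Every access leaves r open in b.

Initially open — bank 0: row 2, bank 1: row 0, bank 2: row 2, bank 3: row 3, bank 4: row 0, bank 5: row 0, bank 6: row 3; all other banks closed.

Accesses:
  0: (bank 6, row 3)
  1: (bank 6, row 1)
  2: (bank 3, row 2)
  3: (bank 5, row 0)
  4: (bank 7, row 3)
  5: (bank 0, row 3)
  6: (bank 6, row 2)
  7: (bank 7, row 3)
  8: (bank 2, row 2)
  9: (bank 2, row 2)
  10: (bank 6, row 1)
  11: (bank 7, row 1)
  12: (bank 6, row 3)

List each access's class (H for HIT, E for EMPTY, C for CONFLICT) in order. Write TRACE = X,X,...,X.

TRACE = H,C,C,H,E,C,C,H,H,H,C,C,C

step 0: bank6 3->3 [HIT]
step 1: bank6 3->1 [CONFLICT]
step 2: bank3 3->2 [CONFLICT]
step 3: bank5 0->0 [HIT]
step 4: bank7 None->3 [EMPTY]
step 5: bank0 2->3 [CONFLICT]
step 6: bank6 1->2 [CONFLICT]
step 7: bank7 3->3 [HIT]
step 8: bank2 2->2 [HIT]
step 9: bank2 2->2 [HIT]
step 10: bank6 2->1 [CONFLICT]
step 11: bank7 3->1 [CONFLICT]
step 12: bank6 1->3 [CONFLICT]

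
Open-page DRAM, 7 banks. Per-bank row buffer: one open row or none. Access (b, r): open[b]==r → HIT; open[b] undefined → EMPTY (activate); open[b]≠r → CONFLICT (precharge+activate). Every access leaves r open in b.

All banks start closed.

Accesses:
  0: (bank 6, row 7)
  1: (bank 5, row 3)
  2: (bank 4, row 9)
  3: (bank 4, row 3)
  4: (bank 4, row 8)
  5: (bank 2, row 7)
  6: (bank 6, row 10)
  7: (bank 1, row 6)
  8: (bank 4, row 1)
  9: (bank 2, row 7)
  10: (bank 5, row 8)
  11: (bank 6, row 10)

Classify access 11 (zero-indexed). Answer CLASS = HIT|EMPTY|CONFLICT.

#0 (6,7) E
#1 (5,3) E
#2 (4,9) E
#3 (4,3) C  (was 9)
#4 (4,8) C  (was 3)
#5 (2,7) E
#6 (6,10) C  (was 7)
#7 (1,6) E
#8 (4,1) C  (was 8)
#9 (2,7) H  (was 7)
#10 (5,8) C  (was 3)
#11 (6,10) H  (was 10)

CLASS = HIT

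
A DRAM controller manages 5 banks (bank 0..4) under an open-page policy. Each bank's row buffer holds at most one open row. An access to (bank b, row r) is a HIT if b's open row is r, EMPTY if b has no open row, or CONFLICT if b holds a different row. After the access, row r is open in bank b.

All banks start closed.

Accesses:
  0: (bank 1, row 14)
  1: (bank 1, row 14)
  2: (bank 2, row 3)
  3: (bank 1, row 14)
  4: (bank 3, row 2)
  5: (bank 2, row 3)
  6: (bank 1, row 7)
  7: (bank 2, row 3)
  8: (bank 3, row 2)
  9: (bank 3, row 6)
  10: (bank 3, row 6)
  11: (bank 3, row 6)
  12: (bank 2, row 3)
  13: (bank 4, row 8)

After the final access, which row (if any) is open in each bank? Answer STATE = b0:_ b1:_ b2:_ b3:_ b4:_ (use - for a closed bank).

step 0: bank1 None->14 [EMPTY]
step 1: bank1 14->14 [HIT]
step 2: bank2 None->3 [EMPTY]
step 3: bank1 14->14 [HIT]
step 4: bank3 None->2 [EMPTY]
step 5: bank2 3->3 [HIT]
step 6: bank1 14->7 [CONFLICT]
step 7: bank2 3->3 [HIT]
step 8: bank3 2->2 [HIT]
step 9: bank3 2->6 [CONFLICT]
step 10: bank3 6->6 [HIT]
step 11: bank3 6->6 [HIT]
step 12: bank2 3->3 [HIT]
step 13: bank4 None->8 [EMPTY]

STATE = b0:- b1:7 b2:3 b3:6 b4:8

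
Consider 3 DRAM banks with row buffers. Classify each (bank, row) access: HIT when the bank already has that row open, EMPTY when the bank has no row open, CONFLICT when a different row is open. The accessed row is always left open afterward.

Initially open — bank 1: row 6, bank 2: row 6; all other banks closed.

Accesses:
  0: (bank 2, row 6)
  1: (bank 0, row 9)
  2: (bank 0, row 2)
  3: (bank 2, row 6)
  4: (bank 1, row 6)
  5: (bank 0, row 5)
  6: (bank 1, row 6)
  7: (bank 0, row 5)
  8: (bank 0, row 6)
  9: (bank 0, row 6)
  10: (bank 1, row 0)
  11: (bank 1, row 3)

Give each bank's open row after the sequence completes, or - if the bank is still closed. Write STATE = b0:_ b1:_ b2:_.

STATE = b0:6 b1:3 b2:6

#0 (2,6) H  (was 6)
#1 (0,9) E
#2 (0,2) C  (was 9)
#3 (2,6) H  (was 6)
#4 (1,6) H  (was 6)
#5 (0,5) C  (was 2)
#6 (1,6) H  (was 6)
#7 (0,5) H  (was 5)
#8 (0,6) C  (was 5)
#9 (0,6) H  (was 6)
#10 (1,0) C  (was 6)
#11 (1,3) C  (was 0)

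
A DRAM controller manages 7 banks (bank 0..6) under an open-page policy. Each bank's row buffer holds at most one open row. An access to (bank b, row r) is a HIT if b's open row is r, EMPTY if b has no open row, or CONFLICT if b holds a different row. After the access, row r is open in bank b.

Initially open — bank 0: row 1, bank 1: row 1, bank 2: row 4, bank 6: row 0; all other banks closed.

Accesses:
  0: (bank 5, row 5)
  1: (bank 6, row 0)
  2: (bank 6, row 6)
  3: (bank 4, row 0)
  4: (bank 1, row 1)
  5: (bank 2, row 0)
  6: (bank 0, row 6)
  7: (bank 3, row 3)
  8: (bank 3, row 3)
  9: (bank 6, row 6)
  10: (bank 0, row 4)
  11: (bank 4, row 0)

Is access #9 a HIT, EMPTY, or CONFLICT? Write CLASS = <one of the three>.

  [0] b5 r5: no row ⇒ E
  [1] b6 r0: had r0 ⇒ H
  [2] b6 r6: had r0 ⇒ C
  [3] b4 r0: no row ⇒ E
  [4] b1 r1: had r1 ⇒ H
  [5] b2 r0: had r4 ⇒ C
  [6] b0 r6: had r1 ⇒ C
  [7] b3 r3: no row ⇒ E
  [8] b3 r3: had r3 ⇒ H
  [9] b6 r6: had r6 ⇒ H
  [10] b0 r4: had r6 ⇒ C
  [11] b4 r0: had r0 ⇒ H

CLASS = HIT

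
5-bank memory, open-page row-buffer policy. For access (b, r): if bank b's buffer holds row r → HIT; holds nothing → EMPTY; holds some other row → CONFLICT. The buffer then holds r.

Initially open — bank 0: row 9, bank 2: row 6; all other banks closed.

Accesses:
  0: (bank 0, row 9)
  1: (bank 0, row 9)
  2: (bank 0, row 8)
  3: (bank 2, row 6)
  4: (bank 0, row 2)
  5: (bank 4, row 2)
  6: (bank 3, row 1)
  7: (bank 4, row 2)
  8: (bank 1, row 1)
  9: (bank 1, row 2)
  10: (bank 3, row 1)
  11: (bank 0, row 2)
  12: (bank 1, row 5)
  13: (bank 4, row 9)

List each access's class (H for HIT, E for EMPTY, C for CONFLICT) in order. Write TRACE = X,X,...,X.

TRACE = H,H,C,H,C,E,E,H,E,C,H,H,C,C

step 0: bank0 9->9 [HIT]
step 1: bank0 9->9 [HIT]
step 2: bank0 9->8 [CONFLICT]
step 3: bank2 6->6 [HIT]
step 4: bank0 8->2 [CONFLICT]
step 5: bank4 None->2 [EMPTY]
step 6: bank3 None->1 [EMPTY]
step 7: bank4 2->2 [HIT]
step 8: bank1 None->1 [EMPTY]
step 9: bank1 1->2 [CONFLICT]
step 10: bank3 1->1 [HIT]
step 11: bank0 2->2 [HIT]
step 12: bank1 2->5 [CONFLICT]
step 13: bank4 2->9 [CONFLICT]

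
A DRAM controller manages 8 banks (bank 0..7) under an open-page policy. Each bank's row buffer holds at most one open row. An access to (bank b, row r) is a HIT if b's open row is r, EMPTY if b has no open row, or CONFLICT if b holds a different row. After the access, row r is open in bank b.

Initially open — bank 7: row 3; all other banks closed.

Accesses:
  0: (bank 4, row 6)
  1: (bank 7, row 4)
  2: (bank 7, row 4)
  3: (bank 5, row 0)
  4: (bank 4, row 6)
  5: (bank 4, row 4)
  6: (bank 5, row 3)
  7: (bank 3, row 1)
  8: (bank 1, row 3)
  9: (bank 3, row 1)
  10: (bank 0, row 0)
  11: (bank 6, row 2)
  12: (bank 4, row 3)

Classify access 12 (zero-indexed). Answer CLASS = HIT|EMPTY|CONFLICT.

step 0: bank4 None->6 [EMPTY]
step 1: bank7 3->4 [CONFLICT]
step 2: bank7 4->4 [HIT]
step 3: bank5 None->0 [EMPTY]
step 4: bank4 6->6 [HIT]
step 5: bank4 6->4 [CONFLICT]
step 6: bank5 0->3 [CONFLICT]
step 7: bank3 None->1 [EMPTY]
step 8: bank1 None->3 [EMPTY]
step 9: bank3 1->1 [HIT]
step 10: bank0 None->0 [EMPTY]
step 11: bank6 None->2 [EMPTY]
step 12: bank4 4->3 [CONFLICT]

CLASS = CONFLICT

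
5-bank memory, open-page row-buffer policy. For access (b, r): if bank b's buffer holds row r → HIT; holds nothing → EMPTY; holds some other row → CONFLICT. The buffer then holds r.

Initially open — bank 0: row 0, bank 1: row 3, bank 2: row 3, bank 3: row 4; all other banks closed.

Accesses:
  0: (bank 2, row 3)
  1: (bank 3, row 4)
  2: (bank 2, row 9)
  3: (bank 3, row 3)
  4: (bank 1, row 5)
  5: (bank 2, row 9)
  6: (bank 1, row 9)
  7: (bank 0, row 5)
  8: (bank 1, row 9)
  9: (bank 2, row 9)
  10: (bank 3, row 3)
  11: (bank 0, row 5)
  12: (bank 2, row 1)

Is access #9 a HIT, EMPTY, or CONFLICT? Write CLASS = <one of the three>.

CLASS = HIT

0: bank 2 row 3 — prev 3 → HIT
1: bank 3 row 4 — prev 4 → HIT
2: bank 2 row 9 — prev 3 → CONFLICT
3: bank 3 row 3 — prev 4 → CONFLICT
4: bank 1 row 5 — prev 3 → CONFLICT
5: bank 2 row 9 — prev 9 → HIT
6: bank 1 row 9 — prev 5 → CONFLICT
7: bank 0 row 5 — prev 0 → CONFLICT
8: bank 1 row 9 — prev 9 → HIT
9: bank 2 row 9 — prev 9 → HIT
10: bank 3 row 3 — prev 3 → HIT
11: bank 0 row 5 — prev 5 → HIT
12: bank 2 row 1 — prev 9 → CONFLICT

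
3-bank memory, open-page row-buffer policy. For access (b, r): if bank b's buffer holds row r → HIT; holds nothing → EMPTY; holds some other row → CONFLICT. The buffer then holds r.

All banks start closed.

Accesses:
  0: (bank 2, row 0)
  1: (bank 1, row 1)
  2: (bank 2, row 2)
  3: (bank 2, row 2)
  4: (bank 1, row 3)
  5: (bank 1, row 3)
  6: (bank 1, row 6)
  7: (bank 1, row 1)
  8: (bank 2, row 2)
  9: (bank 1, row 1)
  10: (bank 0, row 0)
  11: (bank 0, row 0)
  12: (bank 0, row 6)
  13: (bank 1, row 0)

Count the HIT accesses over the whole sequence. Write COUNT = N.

#0 (2,0) E
#1 (1,1) E
#2 (2,2) C  (was 0)
#3 (2,2) H  (was 2)
#4 (1,3) C  (was 1)
#5 (1,3) H  (was 3)
#6 (1,6) C  (was 3)
#7 (1,1) C  (was 6)
#8 (2,2) H  (was 2)
#9 (1,1) H  (was 1)
#10 (0,0) E
#11 (0,0) H  (was 0)
#12 (0,6) C  (was 0)
#13 (1,0) C  (was 1)

COUNT = 5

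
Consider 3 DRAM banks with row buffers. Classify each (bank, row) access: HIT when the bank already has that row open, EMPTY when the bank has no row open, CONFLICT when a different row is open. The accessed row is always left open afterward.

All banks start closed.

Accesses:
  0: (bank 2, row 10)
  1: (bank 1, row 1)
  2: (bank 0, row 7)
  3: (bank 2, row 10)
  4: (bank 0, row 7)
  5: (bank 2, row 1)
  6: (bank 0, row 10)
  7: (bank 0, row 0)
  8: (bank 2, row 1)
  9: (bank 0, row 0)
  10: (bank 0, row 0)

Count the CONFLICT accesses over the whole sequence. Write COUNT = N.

COUNT = 3

step 0: bank2 None->10 [EMPTY]
step 1: bank1 None->1 [EMPTY]
step 2: bank0 None->7 [EMPTY]
step 3: bank2 10->10 [HIT]
step 4: bank0 7->7 [HIT]
step 5: bank2 10->1 [CONFLICT]
step 6: bank0 7->10 [CONFLICT]
step 7: bank0 10->0 [CONFLICT]
step 8: bank2 1->1 [HIT]
step 9: bank0 0->0 [HIT]
step 10: bank0 0->0 [HIT]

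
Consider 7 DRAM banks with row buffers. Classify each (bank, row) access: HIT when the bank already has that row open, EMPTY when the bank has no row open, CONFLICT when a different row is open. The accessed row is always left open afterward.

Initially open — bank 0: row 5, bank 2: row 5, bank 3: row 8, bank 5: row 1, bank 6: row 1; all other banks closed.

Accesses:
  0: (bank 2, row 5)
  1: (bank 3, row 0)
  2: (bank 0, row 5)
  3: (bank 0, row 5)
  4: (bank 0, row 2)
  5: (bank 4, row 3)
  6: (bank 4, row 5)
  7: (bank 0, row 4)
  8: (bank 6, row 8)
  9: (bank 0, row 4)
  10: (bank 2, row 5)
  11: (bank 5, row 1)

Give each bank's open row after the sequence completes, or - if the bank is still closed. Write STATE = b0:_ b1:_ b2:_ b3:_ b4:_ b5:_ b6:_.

STATE = b0:4 b1:- b2:5 b3:0 b4:5 b5:1 b6:8

0: bank 2 row 5 — prev 5 → HIT
1: bank 3 row 0 — prev 8 → CONFLICT
2: bank 0 row 5 — prev 5 → HIT
3: bank 0 row 5 — prev 5 → HIT
4: bank 0 row 2 — prev 5 → CONFLICT
5: bank 4 row 3 — prev None → EMPTY
6: bank 4 row 5 — prev 3 → CONFLICT
7: bank 0 row 4 — prev 2 → CONFLICT
8: bank 6 row 8 — prev 1 → CONFLICT
9: bank 0 row 4 — prev 4 → HIT
10: bank 2 row 5 — prev 5 → HIT
11: bank 5 row 1 — prev 1 → HIT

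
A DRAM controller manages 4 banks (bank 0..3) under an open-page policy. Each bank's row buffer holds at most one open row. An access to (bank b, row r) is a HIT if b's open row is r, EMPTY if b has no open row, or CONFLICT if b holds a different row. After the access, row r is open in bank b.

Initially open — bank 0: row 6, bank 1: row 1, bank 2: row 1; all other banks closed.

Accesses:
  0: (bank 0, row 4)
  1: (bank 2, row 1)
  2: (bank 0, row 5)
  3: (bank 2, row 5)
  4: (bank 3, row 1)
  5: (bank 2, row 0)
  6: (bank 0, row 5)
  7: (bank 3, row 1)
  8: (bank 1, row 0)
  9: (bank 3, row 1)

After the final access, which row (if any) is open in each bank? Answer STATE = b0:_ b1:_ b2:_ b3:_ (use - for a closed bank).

0: bank 0 row 4 — prev 6 → CONFLICT
1: bank 2 row 1 — prev 1 → HIT
2: bank 0 row 5 — prev 4 → CONFLICT
3: bank 2 row 5 — prev 1 → CONFLICT
4: bank 3 row 1 — prev None → EMPTY
5: bank 2 row 0 — prev 5 → CONFLICT
6: bank 0 row 5 — prev 5 → HIT
7: bank 3 row 1 — prev 1 → HIT
8: bank 1 row 0 — prev 1 → CONFLICT
9: bank 3 row 1 — prev 1 → HIT

STATE = b0:5 b1:0 b2:0 b3:1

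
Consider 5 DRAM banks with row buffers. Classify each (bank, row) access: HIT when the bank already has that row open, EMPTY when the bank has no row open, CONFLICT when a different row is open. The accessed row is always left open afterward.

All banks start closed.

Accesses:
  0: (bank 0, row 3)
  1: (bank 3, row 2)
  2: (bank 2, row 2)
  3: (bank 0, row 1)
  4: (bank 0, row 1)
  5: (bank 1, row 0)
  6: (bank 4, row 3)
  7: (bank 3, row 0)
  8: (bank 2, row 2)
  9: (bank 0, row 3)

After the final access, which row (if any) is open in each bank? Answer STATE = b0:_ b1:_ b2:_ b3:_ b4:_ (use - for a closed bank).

#0 (0,3) E
#1 (3,2) E
#2 (2,2) E
#3 (0,1) C  (was 3)
#4 (0,1) H  (was 1)
#5 (1,0) E
#6 (4,3) E
#7 (3,0) C  (was 2)
#8 (2,2) H  (was 2)
#9 (0,3) C  (was 1)

STATE = b0:3 b1:0 b2:2 b3:0 b4:3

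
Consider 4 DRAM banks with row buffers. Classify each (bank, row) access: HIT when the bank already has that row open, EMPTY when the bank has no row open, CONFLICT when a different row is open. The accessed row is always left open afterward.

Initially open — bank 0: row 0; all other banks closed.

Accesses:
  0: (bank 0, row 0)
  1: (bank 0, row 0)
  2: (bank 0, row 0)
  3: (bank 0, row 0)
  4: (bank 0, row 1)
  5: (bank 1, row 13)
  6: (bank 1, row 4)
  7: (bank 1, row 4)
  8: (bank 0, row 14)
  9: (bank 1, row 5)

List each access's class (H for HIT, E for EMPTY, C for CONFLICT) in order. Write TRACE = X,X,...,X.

0: bank 0 row 0 — prev 0 → HIT
1: bank 0 row 0 — prev 0 → HIT
2: bank 0 row 0 — prev 0 → HIT
3: bank 0 row 0 — prev 0 → HIT
4: bank 0 row 1 — prev 0 → CONFLICT
5: bank 1 row 13 — prev None → EMPTY
6: bank 1 row 4 — prev 13 → CONFLICT
7: bank 1 row 4 — prev 4 → HIT
8: bank 0 row 14 — prev 1 → CONFLICT
9: bank 1 row 5 — prev 4 → CONFLICT

TRACE = H,H,H,H,C,E,C,H,C,C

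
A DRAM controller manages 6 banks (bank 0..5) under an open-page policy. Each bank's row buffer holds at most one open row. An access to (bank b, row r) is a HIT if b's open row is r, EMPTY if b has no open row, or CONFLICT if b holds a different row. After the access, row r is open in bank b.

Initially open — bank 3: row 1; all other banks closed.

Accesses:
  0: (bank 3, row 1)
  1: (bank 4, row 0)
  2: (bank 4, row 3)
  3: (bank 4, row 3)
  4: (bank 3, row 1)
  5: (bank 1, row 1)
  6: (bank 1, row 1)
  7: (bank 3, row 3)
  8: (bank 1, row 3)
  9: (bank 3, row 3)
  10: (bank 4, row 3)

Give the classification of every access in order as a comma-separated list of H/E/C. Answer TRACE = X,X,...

TRACE = H,E,C,H,H,E,H,C,C,H,H

  [0] b3 r1: had r1 ⇒ H
  [1] b4 r0: no row ⇒ E
  [2] b4 r3: had r0 ⇒ C
  [3] b4 r3: had r3 ⇒ H
  [4] b3 r1: had r1 ⇒ H
  [5] b1 r1: no row ⇒ E
  [6] b1 r1: had r1 ⇒ H
  [7] b3 r3: had r1 ⇒ C
  [8] b1 r3: had r1 ⇒ C
  [9] b3 r3: had r3 ⇒ H
  [10] b4 r3: had r3 ⇒ H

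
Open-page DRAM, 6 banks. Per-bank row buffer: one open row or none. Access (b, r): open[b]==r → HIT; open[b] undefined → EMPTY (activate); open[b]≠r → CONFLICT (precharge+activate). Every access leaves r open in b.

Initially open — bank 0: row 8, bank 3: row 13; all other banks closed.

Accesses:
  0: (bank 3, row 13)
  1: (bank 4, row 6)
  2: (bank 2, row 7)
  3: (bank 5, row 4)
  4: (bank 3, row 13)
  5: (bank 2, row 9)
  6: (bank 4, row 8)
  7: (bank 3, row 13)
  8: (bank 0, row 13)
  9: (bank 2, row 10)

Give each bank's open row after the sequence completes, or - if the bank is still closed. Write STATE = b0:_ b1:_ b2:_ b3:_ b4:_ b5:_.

#0 (3,13) H  (was 13)
#1 (4,6) E
#2 (2,7) E
#3 (5,4) E
#4 (3,13) H  (was 13)
#5 (2,9) C  (was 7)
#6 (4,8) C  (was 6)
#7 (3,13) H  (was 13)
#8 (0,13) C  (was 8)
#9 (2,10) C  (was 9)

STATE = b0:13 b1:- b2:10 b3:13 b4:8 b5:4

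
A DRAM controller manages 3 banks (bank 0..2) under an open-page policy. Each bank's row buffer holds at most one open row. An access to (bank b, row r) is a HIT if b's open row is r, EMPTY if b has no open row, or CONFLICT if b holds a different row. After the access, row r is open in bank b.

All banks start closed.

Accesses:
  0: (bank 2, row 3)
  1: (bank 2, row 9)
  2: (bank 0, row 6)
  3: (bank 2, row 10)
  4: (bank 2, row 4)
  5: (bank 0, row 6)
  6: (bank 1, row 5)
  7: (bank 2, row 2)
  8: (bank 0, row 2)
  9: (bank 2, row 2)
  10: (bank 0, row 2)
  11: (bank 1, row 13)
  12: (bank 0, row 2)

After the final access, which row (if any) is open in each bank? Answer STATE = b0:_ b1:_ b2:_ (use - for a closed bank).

0: bank 2 row 3 — prev None → EMPTY
1: bank 2 row 9 — prev 3 → CONFLICT
2: bank 0 row 6 — prev None → EMPTY
3: bank 2 row 10 — prev 9 → CONFLICT
4: bank 2 row 4 — prev 10 → CONFLICT
5: bank 0 row 6 — prev 6 → HIT
6: bank 1 row 5 — prev None → EMPTY
7: bank 2 row 2 — prev 4 → CONFLICT
8: bank 0 row 2 — prev 6 → CONFLICT
9: bank 2 row 2 — prev 2 → HIT
10: bank 0 row 2 — prev 2 → HIT
11: bank 1 row 13 — prev 5 → CONFLICT
12: bank 0 row 2 — prev 2 → HIT

STATE = b0:2 b1:13 b2:2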